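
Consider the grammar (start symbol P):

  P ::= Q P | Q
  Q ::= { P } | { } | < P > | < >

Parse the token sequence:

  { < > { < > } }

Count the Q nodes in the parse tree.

[P [Q { [P [Q < >] [P [Q { [P [Q < >]] }]]] }]]

4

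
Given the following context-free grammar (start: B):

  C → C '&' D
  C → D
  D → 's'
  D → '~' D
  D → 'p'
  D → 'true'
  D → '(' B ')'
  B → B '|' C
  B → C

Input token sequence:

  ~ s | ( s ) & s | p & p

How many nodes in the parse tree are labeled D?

[B [B [B [C [D ~ [D s]]]] | [C [C [D ( [B [C [D s]]] )]] & [D s]]] | [C [C [D p]] & [D p]]]

7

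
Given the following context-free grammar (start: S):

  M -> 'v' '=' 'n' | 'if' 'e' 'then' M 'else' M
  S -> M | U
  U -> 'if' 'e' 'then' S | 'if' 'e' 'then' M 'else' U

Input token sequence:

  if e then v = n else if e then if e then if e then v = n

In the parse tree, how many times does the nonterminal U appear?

[S [U if e then [M v = n] else [U if e then [S [U if e then [S [U if e then [S [M v = n]]]]]]]]]

4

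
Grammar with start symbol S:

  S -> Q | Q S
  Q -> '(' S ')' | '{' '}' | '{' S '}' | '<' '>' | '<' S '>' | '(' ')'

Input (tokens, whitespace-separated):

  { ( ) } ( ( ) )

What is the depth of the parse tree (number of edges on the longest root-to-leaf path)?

5

[S [Q { [S [Q ( )]] }] [S [Q ( [S [Q ( )]] )]]]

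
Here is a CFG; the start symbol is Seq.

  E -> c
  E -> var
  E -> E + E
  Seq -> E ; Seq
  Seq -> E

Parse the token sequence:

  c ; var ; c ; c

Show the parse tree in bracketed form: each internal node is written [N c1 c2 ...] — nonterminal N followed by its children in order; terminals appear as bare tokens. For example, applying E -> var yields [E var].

[Seq [E c] ; [Seq [E var] ; [Seq [E c] ; [Seq [E c]]]]]

Seq
E ; Seq
c ; Seq
c ; E ; Seq
c ; var ; Seq
c ; var ; E ; Seq
c ; var ; c ; Seq
c ; var ; c ; E
c ; var ; c ; c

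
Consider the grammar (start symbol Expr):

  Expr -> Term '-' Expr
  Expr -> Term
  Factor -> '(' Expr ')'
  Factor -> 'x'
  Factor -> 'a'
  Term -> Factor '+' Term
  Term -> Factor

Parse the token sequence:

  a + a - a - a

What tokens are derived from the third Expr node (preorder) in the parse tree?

[Expr [Term [Factor a] + [Term [Factor a]]] - [Expr [Term [Factor a]] - [Expr [Term [Factor a]]]]]

a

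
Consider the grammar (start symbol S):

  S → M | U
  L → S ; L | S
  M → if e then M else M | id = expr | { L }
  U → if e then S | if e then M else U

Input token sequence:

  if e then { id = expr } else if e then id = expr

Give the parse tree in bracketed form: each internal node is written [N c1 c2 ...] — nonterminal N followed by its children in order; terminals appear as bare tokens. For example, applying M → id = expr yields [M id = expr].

S
U
if e then M else U
if e then { L } else U
if e then { S } else U
if e then { M } else U
if e then { id = expr } else U
if e then { id = expr } else if e then S
if e then { id = expr } else if e then M
if e then { id = expr } else if e then id = expr

[S [U if e then [M { [L [S [M id = expr]]] }] else [U if e then [S [M id = expr]]]]]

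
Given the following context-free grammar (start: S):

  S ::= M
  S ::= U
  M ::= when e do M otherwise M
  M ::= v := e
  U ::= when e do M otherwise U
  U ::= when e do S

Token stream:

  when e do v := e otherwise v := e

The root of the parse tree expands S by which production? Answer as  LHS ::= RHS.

S ::= M

[S [M when e do [M v := e] otherwise [M v := e]]]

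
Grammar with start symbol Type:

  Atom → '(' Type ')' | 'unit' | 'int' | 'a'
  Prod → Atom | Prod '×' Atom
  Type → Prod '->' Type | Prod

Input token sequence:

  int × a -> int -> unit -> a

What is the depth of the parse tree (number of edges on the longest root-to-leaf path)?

6

[Type [Prod [Prod [Atom int]] × [Atom a]] -> [Type [Prod [Atom int]] -> [Type [Prod [Atom unit]] -> [Type [Prod [Atom a]]]]]]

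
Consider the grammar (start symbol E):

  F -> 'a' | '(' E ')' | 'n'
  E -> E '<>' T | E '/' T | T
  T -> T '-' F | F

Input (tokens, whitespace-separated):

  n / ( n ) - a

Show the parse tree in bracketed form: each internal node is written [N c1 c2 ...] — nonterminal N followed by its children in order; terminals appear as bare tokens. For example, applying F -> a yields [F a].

E
E / T
T / T
F / T
n / T
n / T - F
n / F - F
n / ( E ) - F
n / ( T ) - F
n / ( F ) - F
n / ( n ) - F
n / ( n ) - a

[E [E [T [F n]]] / [T [T [F ( [E [T [F n]]] )]] - [F a]]]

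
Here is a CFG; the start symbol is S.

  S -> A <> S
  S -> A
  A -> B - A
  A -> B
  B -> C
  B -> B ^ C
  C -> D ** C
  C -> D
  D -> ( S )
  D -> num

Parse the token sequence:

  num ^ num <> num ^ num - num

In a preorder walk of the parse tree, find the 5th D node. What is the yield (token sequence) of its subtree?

num

[S [A [B [B [C [D num]]] ^ [C [D num]]]] <> [S [A [B [B [C [D num]]] ^ [C [D num]]] - [A [B [C [D num]]]]]]]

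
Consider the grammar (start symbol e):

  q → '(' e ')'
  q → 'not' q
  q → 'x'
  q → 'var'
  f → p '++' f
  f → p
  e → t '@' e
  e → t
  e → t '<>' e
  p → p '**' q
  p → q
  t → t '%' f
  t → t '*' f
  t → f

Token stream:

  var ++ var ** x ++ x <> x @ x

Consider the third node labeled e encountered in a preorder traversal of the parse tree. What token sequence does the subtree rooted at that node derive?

[e [t [f [p [q var]] ++ [f [p [p [q var]] ** [q x]] ++ [f [p [q x]]]]]] <> [e [t [f [p [q x]]]] @ [e [t [f [p [q x]]]]]]]

x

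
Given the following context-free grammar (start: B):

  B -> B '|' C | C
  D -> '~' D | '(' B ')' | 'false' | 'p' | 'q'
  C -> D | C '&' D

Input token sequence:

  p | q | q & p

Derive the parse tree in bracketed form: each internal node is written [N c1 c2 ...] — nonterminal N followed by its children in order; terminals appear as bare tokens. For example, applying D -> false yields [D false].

B
B | C
B | C | C
C | C | C
D | C | C
p | C | C
p | D | C
p | q | C
p | q | C & D
p | q | D & D
p | q | q & D
p | q | q & p

[B [B [B [C [D p]]] | [C [D q]]] | [C [C [D q]] & [D p]]]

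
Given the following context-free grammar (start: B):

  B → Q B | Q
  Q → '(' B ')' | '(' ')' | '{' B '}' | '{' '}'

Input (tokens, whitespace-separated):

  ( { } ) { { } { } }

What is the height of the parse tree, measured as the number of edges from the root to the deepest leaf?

6

[B [Q ( [B [Q { }]] )] [B [Q { [B [Q { }] [B [Q { }]]] }]]]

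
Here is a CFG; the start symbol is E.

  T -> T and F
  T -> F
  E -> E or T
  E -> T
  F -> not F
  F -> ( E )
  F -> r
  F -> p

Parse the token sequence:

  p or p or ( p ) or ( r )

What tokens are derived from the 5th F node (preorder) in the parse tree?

( r )

[E [E [E [E [T [F p]]] or [T [F p]]] or [T [F ( [E [T [F p]]] )]]] or [T [F ( [E [T [F r]]] )]]]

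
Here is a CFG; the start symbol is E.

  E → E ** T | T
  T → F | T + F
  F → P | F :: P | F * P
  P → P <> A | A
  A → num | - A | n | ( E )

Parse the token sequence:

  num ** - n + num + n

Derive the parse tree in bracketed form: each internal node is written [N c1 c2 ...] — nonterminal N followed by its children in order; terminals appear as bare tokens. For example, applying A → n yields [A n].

[E [E [T [F [P [A num]]]]] ** [T [T [T [F [P [A - [A n]]]]] + [F [P [A num]]]] + [F [P [A n]]]]]

E
E ** T
T ** T
F ** T
P ** T
A ** T
num ** T
num ** T + F
num ** T + F + F
num ** F + F + F
num ** P + F + F
num ** A + F + F
num ** - A + F + F
num ** - n + F + F
num ** - n + P + F
num ** - n + A + F
num ** - n + num + F
num ** - n + num + P
num ** - n + num + A
num ** - n + num + n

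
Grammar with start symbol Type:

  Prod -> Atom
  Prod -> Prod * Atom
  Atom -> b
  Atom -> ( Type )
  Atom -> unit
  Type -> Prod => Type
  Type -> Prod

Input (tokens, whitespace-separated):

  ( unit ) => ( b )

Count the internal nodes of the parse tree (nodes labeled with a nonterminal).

[Type [Prod [Atom ( [Type [Prod [Atom unit]]] )]] => [Type [Prod [Atom ( [Type [Prod [Atom b]]] )]]]]

12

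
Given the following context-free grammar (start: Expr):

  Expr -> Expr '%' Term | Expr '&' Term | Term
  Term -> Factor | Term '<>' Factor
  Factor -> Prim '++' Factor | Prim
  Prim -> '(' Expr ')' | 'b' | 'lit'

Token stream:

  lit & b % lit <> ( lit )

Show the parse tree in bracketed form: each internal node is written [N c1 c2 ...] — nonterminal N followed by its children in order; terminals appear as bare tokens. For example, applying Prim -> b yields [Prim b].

[Expr [Expr [Expr [Term [Factor [Prim lit]]]] & [Term [Factor [Prim b]]]] % [Term [Term [Factor [Prim lit]]] <> [Factor [Prim ( [Expr [Term [Factor [Prim lit]]]] )]]]]

Expr
Expr % Term
Expr & Term % Term
Term & Term % Term
Factor & Term % Term
Prim & Term % Term
lit & Term % Term
lit & Factor % Term
lit & Prim % Term
lit & b % Term
lit & b % Term <> Factor
lit & b % Factor <> Factor
lit & b % Prim <> Factor
lit & b % lit <> Factor
lit & b % lit <> Prim
lit & b % lit <> ( Expr )
lit & b % lit <> ( Term )
lit & b % lit <> ( Factor )
lit & b % lit <> ( Prim )
lit & b % lit <> ( lit )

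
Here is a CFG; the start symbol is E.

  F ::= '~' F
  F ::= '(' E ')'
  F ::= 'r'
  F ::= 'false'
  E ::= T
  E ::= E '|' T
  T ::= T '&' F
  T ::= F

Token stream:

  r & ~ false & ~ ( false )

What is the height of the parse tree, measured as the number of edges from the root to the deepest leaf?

7

[E [T [T [T [F r]] & [F ~ [F false]]] & [F ~ [F ( [E [T [F false]]] )]]]]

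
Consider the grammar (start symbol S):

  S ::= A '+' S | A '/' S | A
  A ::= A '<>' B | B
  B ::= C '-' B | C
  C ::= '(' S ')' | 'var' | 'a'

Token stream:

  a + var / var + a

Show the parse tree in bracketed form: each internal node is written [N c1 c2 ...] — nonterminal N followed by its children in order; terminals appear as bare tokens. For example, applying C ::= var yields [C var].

S
A + S
B + S
C + S
a + S
a + A / S
a + B / S
a + C / S
a + var / S
a + var / A + S
a + var / B + S
a + var / C + S
a + var / var + S
a + var / var + A
a + var / var + B
a + var / var + C
a + var / var + a

[S [A [B [C a]]] + [S [A [B [C var]]] / [S [A [B [C var]]] + [S [A [B [C a]]]]]]]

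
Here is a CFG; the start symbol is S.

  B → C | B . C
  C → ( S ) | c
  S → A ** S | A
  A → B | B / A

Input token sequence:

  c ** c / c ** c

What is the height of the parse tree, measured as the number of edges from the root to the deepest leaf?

6

[S [A [B [C c]]] ** [S [A [B [C c]] / [A [B [C c]]]] ** [S [A [B [C c]]]]]]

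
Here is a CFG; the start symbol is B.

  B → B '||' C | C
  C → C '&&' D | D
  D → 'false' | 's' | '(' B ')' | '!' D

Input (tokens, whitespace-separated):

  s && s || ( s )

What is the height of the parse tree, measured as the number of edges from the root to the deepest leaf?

6

[B [B [C [C [D s]] && [D s]]] || [C [D ( [B [C [D s]]] )]]]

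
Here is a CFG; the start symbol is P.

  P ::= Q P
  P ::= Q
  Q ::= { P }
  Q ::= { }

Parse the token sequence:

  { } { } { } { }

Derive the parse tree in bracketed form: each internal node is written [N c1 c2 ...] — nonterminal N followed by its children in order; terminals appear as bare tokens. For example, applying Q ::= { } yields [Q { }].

[P [Q { }] [P [Q { }] [P [Q { }] [P [Q { }]]]]]

P
Q P
{ } P
{ } Q P
{ } { } P
{ } { } Q P
{ } { } { } P
{ } { } { } Q
{ } { } { } { }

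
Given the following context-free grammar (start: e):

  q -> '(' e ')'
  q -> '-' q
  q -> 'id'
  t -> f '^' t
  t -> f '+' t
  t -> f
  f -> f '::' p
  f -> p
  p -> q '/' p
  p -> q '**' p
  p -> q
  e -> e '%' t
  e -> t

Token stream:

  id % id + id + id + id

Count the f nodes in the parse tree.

5

[e [e [t [f [p [q id]]]]] % [t [f [p [q id]]] + [t [f [p [q id]]] + [t [f [p [q id]]] + [t [f [p [q id]]]]]]]]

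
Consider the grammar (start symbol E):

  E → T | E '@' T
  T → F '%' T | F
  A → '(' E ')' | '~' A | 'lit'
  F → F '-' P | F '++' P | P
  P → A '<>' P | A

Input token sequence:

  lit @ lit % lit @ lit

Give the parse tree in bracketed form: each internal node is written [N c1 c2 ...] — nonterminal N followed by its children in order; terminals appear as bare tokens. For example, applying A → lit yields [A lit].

E
E @ T
E @ T @ T
T @ T @ T
F @ T @ T
P @ T @ T
A @ T @ T
lit @ T @ T
lit @ F % T @ T
lit @ P % T @ T
lit @ A % T @ T
lit @ lit % T @ T
lit @ lit % F @ T
lit @ lit % P @ T
lit @ lit % A @ T
lit @ lit % lit @ T
lit @ lit % lit @ F
lit @ lit % lit @ P
lit @ lit % lit @ A
lit @ lit % lit @ lit

[E [E [E [T [F [P [A lit]]]]] @ [T [F [P [A lit]]] % [T [F [P [A lit]]]]]] @ [T [F [P [A lit]]]]]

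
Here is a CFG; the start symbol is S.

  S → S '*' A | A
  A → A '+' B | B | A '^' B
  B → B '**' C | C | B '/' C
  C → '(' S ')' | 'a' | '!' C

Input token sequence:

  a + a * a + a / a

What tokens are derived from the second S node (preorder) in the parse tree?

a + a

[S [S [A [A [B [C a]]] + [B [C a]]]] * [A [A [B [C a]]] + [B [B [C a]] / [C a]]]]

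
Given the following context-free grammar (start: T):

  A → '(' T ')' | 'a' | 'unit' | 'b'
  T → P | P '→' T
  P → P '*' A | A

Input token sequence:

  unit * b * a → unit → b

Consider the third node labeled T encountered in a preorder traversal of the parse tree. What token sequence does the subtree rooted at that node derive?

[T [P [P [P [A unit]] * [A b]] * [A a]] → [T [P [A unit]] → [T [P [A b]]]]]

b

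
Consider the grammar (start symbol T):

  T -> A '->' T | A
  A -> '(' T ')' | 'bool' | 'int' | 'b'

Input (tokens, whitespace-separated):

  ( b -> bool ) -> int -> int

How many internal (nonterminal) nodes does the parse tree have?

[T [A ( [T [A b] -> [T [A bool]]] )] -> [T [A int] -> [T [A int]]]]

10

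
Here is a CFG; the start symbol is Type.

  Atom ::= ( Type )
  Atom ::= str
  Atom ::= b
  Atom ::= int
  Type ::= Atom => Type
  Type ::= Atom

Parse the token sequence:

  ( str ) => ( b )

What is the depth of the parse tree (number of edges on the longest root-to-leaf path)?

5

[Type [Atom ( [Type [Atom str]] )] => [Type [Atom ( [Type [Atom b]] )]]]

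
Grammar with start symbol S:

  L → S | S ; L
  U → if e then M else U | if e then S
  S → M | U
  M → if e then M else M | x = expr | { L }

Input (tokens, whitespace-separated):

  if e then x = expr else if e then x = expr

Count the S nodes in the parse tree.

[S [U if e then [M x = expr] else [U if e then [S [M x = expr]]]]]

2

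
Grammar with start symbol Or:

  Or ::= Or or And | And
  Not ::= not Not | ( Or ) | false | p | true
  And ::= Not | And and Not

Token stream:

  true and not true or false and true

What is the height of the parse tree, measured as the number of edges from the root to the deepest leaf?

[Or [Or [And [And [Not true]] and [Not not [Not true]]]] or [And [And [Not false]] and [Not true]]]

5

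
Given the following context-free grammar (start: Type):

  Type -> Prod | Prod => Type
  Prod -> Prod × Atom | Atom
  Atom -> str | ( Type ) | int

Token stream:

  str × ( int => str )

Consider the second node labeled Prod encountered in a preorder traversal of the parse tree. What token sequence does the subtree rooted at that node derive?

[Type [Prod [Prod [Atom str]] × [Atom ( [Type [Prod [Atom int]] => [Type [Prod [Atom str]]]] )]]]

str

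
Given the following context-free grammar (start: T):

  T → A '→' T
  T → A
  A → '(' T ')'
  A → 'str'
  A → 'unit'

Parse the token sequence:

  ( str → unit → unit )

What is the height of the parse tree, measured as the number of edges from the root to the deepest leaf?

6

[T [A ( [T [A str] → [T [A unit] → [T [A unit]]]] )]]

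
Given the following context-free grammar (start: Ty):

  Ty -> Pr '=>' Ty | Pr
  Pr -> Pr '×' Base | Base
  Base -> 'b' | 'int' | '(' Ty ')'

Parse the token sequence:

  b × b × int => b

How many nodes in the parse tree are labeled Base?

4

[Ty [Pr [Pr [Pr [Base b]] × [Base b]] × [Base int]] => [Ty [Pr [Base b]]]]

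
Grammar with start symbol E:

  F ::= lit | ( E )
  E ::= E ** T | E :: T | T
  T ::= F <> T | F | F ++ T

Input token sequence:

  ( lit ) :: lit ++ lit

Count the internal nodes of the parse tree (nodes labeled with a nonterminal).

[E [E [T [F ( [E [T [F lit]]] )]]] :: [T [F lit] ++ [T [F lit]]]]

11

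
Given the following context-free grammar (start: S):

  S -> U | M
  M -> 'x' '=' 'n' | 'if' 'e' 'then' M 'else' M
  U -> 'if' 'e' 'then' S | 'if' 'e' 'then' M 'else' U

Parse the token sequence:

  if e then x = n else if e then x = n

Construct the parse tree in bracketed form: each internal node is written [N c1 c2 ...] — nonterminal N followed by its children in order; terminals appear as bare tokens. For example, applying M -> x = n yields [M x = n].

S
U
if e then M else U
if e then x = n else U
if e then x = n else if e then S
if e then x = n else if e then M
if e then x = n else if e then x = n

[S [U if e then [M x = n] else [U if e then [S [M x = n]]]]]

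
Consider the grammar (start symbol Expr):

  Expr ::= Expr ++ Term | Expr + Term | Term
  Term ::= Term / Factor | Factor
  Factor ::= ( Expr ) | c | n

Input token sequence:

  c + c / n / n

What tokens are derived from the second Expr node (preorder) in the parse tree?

c

[Expr [Expr [Term [Factor c]]] + [Term [Term [Term [Factor c]] / [Factor n]] / [Factor n]]]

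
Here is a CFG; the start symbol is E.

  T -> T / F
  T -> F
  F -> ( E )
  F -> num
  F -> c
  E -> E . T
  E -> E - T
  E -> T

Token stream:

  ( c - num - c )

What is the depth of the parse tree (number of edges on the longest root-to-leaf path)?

8

[E [T [F ( [E [E [E [T [F c]]] - [T [F num]]] - [T [F c]]] )]]]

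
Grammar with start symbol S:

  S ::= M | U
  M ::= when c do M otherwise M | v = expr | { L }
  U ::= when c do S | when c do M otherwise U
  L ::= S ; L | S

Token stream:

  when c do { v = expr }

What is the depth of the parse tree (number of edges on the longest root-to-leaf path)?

[S [U when c do [S [M { [L [S [M v = expr]]] }]]]]

7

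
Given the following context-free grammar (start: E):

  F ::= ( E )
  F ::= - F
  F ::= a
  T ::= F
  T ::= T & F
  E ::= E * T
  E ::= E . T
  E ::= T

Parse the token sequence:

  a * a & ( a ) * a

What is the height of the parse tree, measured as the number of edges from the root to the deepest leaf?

[E [E [E [T [F a]]] * [T [T [F a]] & [F ( [E [T [F a]]] )]]] * [T [F a]]]

7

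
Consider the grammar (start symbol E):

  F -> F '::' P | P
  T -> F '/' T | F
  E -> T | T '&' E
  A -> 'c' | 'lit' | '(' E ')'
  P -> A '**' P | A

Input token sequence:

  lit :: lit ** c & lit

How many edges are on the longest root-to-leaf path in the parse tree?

6

[E [T [F [F [P [A lit]]] :: [P [A lit] ** [P [A c]]]]] & [E [T [F [P [A lit]]]]]]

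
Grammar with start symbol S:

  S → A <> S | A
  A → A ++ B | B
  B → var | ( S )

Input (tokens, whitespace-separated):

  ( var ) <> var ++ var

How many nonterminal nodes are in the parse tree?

11

[S [A [B ( [S [A [B var]]] )]] <> [S [A [A [B var]] ++ [B var]]]]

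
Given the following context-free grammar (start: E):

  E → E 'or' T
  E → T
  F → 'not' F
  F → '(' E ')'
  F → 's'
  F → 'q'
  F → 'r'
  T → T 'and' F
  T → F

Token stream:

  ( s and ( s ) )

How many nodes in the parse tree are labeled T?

[E [T [F ( [E [T [T [F s]] and [F ( [E [T [F s]]] )]]] )]]]

4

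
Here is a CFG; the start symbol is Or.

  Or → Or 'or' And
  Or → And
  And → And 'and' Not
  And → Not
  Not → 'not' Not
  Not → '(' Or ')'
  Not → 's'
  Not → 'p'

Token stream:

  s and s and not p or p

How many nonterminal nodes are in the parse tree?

[Or [Or [And [And [And [Not s]] and [Not s]] and [Not not [Not p]]]] or [And [Not p]]]

11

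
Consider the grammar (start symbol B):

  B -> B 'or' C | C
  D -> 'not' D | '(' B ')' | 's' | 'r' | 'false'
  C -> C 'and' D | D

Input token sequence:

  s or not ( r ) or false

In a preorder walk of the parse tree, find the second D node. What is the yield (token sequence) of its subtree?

not ( r )

[B [B [B [C [D s]]] or [C [D not [D ( [B [C [D r]]] )]]]] or [C [D false]]]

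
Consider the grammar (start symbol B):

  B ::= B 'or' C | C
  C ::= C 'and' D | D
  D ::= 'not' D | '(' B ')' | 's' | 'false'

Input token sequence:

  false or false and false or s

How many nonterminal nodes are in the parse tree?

[B [B [B [C [D false]]] or [C [C [D false]] and [D false]]] or [C [D s]]]

11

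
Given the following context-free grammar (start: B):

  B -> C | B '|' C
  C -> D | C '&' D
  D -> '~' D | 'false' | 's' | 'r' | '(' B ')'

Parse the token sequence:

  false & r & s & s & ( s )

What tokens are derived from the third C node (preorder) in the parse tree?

false & r & s

[B [C [C [C [C [C [D false]] & [D r]] & [D s]] & [D s]] & [D ( [B [C [D s]]] )]]]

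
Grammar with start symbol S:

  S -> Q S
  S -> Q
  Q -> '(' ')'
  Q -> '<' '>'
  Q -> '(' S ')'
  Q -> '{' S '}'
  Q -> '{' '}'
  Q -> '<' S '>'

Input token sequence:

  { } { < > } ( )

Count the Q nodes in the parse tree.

[S [Q { }] [S [Q { [S [Q < >]] }] [S [Q ( )]]]]

4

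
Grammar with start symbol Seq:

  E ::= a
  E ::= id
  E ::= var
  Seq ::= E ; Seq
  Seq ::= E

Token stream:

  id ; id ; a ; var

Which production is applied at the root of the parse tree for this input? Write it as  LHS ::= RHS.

[Seq [E id] ; [Seq [E id] ; [Seq [E a] ; [Seq [E var]]]]]

Seq ::= E ; Seq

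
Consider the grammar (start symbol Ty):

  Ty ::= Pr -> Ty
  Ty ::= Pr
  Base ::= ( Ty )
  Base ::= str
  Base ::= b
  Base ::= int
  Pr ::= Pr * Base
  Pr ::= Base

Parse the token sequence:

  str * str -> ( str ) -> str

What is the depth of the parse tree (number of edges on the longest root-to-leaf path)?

7

[Ty [Pr [Pr [Base str]] * [Base str]] -> [Ty [Pr [Base ( [Ty [Pr [Base str]]] )]] -> [Ty [Pr [Base str]]]]]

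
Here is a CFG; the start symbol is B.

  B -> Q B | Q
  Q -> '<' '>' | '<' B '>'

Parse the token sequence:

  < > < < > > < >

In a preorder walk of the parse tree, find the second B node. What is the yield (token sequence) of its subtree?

[B [Q < >] [B [Q < [B [Q < >]] >] [B [Q < >]]]]

< < > > < >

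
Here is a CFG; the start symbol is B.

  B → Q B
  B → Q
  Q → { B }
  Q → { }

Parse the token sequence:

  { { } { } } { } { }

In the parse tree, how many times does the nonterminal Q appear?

[B [Q { [B [Q { }] [B [Q { }]]] }] [B [Q { }] [B [Q { }]]]]

5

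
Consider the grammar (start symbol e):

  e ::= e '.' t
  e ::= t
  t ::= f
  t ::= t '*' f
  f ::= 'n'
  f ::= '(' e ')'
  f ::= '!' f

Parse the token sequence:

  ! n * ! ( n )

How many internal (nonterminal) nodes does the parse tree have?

[e [t [t [f ! [f n]]] * [f ! [f ( [e [t [f n]]] )]]]]

10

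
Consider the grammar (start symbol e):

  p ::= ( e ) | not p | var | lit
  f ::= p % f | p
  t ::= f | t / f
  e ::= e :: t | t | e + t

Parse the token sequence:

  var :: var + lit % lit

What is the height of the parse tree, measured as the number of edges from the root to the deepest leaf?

6

[e [e [e [t [f [p var]]]] :: [t [f [p var]]]] + [t [f [p lit] % [f [p lit]]]]]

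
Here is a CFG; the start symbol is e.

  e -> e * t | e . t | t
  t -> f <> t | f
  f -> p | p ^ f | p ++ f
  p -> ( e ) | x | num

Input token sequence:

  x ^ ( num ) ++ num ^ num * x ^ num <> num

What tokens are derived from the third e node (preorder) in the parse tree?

num

[e [e [t [f [p x] ^ [f [p ( [e [t [f [p num]]]] )] ++ [f [p num] ^ [f [p num]]]]]]] * [t [f [p x] ^ [f [p num]]] <> [t [f [p num]]]]]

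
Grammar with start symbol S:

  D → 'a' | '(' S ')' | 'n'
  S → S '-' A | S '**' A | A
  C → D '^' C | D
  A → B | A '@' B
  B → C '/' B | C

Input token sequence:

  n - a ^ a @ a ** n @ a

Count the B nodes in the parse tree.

5

[S [S [S [A [B [C [D n]]]]] - [A [A [B [C [D a] ^ [C [D a]]]]] @ [B [C [D a]]]]] ** [A [A [B [C [D n]]]] @ [B [C [D a]]]]]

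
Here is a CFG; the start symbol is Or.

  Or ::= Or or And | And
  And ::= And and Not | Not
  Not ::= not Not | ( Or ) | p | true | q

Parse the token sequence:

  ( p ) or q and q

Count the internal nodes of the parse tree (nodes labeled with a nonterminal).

[Or [Or [And [Not ( [Or [And [Not p]]] )]]] or [And [And [Not q]] and [Not q]]]

11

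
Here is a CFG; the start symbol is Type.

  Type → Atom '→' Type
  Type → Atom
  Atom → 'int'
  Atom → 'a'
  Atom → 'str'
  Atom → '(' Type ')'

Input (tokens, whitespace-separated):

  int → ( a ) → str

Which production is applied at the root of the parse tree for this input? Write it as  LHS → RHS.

[Type [Atom int] → [Type [Atom ( [Type [Atom a]] )] → [Type [Atom str]]]]

Type → Atom '→' Type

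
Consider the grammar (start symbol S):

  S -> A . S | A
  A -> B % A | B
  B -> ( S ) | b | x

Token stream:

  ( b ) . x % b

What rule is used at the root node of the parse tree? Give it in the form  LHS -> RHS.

[S [A [B ( [S [A [B b]]] )]] . [S [A [B x] % [A [B b]]]]]

S -> A . S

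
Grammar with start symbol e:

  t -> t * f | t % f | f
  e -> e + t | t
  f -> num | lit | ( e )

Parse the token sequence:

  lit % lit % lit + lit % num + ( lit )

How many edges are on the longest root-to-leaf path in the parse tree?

7

[e [e [e [t [t [t [f lit]] % [f lit]] % [f lit]]] + [t [t [f lit]] % [f num]]] + [t [f ( [e [t [f lit]]] )]]]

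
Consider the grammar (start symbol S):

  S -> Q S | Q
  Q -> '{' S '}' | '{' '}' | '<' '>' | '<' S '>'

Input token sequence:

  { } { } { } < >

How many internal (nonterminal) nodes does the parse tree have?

[S [Q { }] [S [Q { }] [S [Q { }] [S [Q < >]]]]]

8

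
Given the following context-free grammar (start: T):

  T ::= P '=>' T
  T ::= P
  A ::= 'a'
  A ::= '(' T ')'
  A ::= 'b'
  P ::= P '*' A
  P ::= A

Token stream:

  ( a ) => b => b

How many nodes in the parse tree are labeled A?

[T [P [A ( [T [P [A a]]] )]] => [T [P [A b]] => [T [P [A b]]]]]

4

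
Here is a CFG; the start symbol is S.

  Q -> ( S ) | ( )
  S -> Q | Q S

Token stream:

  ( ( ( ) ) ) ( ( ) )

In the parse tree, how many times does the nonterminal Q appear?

[S [Q ( [S [Q ( [S [Q ( )]] )]] )] [S [Q ( [S [Q ( )]] )]]]

5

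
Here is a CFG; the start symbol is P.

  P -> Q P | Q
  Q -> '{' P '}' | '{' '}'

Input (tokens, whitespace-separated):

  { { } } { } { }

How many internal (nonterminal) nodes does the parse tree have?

[P [Q { [P [Q { }]] }] [P [Q { }] [P [Q { }]]]]

8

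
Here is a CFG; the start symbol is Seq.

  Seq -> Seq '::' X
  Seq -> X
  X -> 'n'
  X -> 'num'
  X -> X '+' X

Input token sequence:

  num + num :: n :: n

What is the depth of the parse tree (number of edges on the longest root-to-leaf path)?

[Seq [Seq [Seq [X [X num] + [X num]]] :: [X n]] :: [X n]]

5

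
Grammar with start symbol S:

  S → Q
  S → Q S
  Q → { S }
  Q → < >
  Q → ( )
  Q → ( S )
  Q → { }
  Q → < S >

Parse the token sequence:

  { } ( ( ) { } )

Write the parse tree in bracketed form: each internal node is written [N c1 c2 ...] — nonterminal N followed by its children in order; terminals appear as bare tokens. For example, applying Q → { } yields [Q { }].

[S [Q { }] [S [Q ( [S [Q ( )] [S [Q { }]]] )]]]

S
Q S
{ } S
{ } Q
{ } ( S )
{ } ( Q S )
{ } ( ( ) S )
{ } ( ( ) Q )
{ } ( ( ) { } )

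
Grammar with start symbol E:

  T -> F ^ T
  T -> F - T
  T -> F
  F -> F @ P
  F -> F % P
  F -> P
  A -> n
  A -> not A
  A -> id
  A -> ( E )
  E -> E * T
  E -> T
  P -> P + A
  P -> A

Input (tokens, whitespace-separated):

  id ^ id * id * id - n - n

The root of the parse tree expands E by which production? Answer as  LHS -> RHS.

E -> E * T

[E [E [E [T [F [P [A id]]] ^ [T [F [P [A id]]]]]] * [T [F [P [A id]]]]] * [T [F [P [A id]]] - [T [F [P [A n]]] - [T [F [P [A n]]]]]]]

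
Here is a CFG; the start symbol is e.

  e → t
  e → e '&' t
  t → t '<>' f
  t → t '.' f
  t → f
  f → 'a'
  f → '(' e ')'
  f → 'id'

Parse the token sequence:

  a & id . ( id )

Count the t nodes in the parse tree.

4

[e [e [t [f a]]] & [t [t [f id]] . [f ( [e [t [f id]]] )]]]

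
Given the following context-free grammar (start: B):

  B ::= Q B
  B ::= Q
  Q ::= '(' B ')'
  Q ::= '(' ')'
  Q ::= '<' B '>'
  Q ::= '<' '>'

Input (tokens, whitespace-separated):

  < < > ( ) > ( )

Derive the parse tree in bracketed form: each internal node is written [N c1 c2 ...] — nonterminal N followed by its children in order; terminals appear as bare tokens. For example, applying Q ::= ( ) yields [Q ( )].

[B [Q < [B [Q < >] [B [Q ( )]]] >] [B [Q ( )]]]

B
Q B
< B > B
< Q B > B
< < > B > B
< < > Q > B
< < > ( ) > B
< < > ( ) > Q
< < > ( ) > ( )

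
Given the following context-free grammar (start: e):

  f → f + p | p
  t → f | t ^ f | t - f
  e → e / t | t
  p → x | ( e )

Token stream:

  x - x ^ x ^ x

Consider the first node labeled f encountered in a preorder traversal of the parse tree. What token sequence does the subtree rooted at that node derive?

[e [t [t [t [t [f [p x]]] - [f [p x]]] ^ [f [p x]]] ^ [f [p x]]]]

x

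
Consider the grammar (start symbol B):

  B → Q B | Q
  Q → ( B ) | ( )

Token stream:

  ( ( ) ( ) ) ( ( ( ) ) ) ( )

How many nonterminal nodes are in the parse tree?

[B [Q ( [B [Q ( )] [B [Q ( )]]] )] [B [Q ( [B [Q ( [B [Q ( )]] )]] )] [B [Q ( )]]]]

14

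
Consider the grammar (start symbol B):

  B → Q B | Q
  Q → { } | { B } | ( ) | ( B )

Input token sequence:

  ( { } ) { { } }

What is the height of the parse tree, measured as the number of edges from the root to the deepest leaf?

[B [Q ( [B [Q { }]] )] [B [Q { [B [Q { }]] }]]]

5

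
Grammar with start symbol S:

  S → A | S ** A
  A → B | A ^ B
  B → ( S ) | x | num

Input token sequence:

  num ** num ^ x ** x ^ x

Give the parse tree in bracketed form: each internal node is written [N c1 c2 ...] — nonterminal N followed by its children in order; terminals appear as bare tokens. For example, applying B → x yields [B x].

[S [S [S [A [B num]]] ** [A [A [B num]] ^ [B x]]] ** [A [A [B x]] ^ [B x]]]

S
S ** A
S ** A ** A
A ** A ** A
B ** A ** A
num ** A ** A
num ** A ^ B ** A
num ** B ^ B ** A
num ** num ^ B ** A
num ** num ^ x ** A
num ** num ^ x ** A ^ B
num ** num ^ x ** B ^ B
num ** num ^ x ** x ^ B
num ** num ^ x ** x ^ x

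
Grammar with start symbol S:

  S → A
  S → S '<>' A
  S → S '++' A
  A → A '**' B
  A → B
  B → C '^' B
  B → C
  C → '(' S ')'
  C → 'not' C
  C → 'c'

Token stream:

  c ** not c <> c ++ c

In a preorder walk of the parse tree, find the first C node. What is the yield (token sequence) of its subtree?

c

[S [S [S [A [A [B [C c]]] ** [B [C not [C c]]]]] <> [A [B [C c]]]] ++ [A [B [C c]]]]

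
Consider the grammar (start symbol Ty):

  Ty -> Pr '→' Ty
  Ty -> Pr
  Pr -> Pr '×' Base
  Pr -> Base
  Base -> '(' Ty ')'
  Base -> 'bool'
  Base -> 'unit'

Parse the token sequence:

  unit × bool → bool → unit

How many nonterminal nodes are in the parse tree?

[Ty [Pr [Pr [Base unit]] × [Base bool]] → [Ty [Pr [Base bool]] → [Ty [Pr [Base unit]]]]]

11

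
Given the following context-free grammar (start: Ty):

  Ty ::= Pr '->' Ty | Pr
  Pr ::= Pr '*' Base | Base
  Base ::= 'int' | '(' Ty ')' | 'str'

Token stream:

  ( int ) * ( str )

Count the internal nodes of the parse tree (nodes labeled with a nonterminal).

11

[Ty [Pr [Pr [Base ( [Ty [Pr [Base int]]] )]] * [Base ( [Ty [Pr [Base str]]] )]]]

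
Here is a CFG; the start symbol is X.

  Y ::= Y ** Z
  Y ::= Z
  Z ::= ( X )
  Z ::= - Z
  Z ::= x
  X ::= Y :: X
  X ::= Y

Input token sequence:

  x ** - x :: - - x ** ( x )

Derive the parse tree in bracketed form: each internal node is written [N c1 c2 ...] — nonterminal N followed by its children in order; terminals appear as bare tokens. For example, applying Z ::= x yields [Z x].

[X [Y [Y [Z x]] ** [Z - [Z x]]] :: [X [Y [Y [Z - [Z - [Z x]]]] ** [Z ( [X [Y [Z x]]] )]]]]

X
Y :: X
Y ** Z :: X
Z ** Z :: X
x ** Z :: X
x ** - Z :: X
x ** - x :: X
x ** - x :: Y
x ** - x :: Y ** Z
x ** - x :: Z ** Z
x ** - x :: - Z ** Z
x ** - x :: - - Z ** Z
x ** - x :: - - x ** Z
x ** - x :: - - x ** ( X )
x ** - x :: - - x ** ( Y )
x ** - x :: - - x ** ( Z )
x ** - x :: - - x ** ( x )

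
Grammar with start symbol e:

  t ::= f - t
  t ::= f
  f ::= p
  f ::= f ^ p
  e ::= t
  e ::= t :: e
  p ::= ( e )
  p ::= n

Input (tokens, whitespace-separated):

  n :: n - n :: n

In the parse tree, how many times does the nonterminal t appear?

4

[e [t [f [p n]]] :: [e [t [f [p n]] - [t [f [p n]]]] :: [e [t [f [p n]]]]]]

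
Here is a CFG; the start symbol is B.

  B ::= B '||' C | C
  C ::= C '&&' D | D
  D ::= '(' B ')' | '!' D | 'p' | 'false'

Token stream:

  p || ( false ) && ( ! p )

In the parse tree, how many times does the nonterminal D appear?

6

[B [B [C [D p]]] || [C [C [D ( [B [C [D false]]] )]] && [D ( [B [C [D ! [D p]]]] )]]]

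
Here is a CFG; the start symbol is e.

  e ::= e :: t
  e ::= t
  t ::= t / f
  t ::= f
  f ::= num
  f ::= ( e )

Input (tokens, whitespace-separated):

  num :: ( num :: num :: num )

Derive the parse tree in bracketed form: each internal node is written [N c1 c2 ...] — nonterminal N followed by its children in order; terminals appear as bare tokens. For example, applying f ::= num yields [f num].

[e [e [t [f num]]] :: [t [f ( [e [e [e [t [f num]]] :: [t [f num]]] :: [t [f num]]] )]]]

e
e :: t
t :: t
f :: t
num :: t
num :: f
num :: ( e )
num :: ( e :: t )
num :: ( e :: t :: t )
num :: ( t :: t :: t )
num :: ( f :: t :: t )
num :: ( num :: t :: t )
num :: ( num :: f :: t )
num :: ( num :: num :: t )
num :: ( num :: num :: f )
num :: ( num :: num :: num )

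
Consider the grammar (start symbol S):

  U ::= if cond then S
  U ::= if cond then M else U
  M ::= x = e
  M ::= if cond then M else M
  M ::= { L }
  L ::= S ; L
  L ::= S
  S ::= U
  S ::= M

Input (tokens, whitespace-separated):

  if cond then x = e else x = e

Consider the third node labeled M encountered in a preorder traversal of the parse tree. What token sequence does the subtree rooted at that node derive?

[S [M if cond then [M x = e] else [M x = e]]]

x = e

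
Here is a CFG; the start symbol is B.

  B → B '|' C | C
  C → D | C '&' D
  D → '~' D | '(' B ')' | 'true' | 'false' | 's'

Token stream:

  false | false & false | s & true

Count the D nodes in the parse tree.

5

[B [B [B [C [D false]]] | [C [C [D false]] & [D false]]] | [C [C [D s]] & [D true]]]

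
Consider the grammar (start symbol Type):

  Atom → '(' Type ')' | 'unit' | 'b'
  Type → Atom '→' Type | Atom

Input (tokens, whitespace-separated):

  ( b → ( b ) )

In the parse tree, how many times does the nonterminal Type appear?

[Type [Atom ( [Type [Atom b] → [Type [Atom ( [Type [Atom b]] )]]] )]]

4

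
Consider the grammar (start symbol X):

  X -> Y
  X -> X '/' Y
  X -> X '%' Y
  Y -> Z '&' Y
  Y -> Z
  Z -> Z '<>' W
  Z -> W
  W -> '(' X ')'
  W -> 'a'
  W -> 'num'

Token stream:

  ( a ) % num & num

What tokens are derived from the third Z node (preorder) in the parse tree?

[X [X [Y [Z [W ( [X [Y [Z [W a]]]] )]]]] % [Y [Z [W num]] & [Y [Z [W num]]]]]

num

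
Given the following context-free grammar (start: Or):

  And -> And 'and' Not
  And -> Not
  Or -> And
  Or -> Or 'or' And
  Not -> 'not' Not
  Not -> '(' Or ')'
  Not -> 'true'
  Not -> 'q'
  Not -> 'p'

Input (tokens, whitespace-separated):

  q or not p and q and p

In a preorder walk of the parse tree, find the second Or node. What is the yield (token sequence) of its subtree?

[Or [Or [And [Not q]]] or [And [And [And [Not not [Not p]]] and [Not q]] and [Not p]]]

q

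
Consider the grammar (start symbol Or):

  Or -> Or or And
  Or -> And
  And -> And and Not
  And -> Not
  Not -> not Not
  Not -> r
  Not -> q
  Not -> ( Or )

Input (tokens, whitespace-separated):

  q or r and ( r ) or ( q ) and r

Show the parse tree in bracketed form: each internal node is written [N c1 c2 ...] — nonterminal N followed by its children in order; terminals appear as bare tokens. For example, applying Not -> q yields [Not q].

[Or [Or [Or [And [Not q]]] or [And [And [Not r]] and [Not ( [Or [And [Not r]]] )]]] or [And [And [Not ( [Or [And [Not q]]] )]] and [Not r]]]

Or
Or or And
Or or And or And
And or And or And
Not or And or And
q or And or And
q or And and Not or And
q or Not and Not or And
q or r and Not or And
q or r and ( Or ) or And
q or r and ( And ) or And
q or r and ( Not ) or And
q or r and ( r ) or And
q or r and ( r ) or And and Not
q or r and ( r ) or Not and Not
q or r and ( r ) or ( Or ) and Not
q or r and ( r ) or ( And ) and Not
q or r and ( r ) or ( Not ) and Not
q or r and ( r ) or ( q ) and Not
q or r and ( r ) or ( q ) and r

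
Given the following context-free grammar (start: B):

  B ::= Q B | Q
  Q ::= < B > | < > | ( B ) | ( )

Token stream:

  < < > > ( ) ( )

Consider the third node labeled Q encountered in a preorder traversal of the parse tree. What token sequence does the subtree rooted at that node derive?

( )

[B [Q < [B [Q < >]] >] [B [Q ( )] [B [Q ( )]]]]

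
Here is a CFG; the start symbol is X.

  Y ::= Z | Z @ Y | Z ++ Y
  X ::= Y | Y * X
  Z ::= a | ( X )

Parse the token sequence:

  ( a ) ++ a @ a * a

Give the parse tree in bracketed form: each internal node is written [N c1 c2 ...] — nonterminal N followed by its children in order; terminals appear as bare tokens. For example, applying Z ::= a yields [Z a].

X
Y * X
Z ++ Y * X
( X ) ++ Y * X
( Y ) ++ Y * X
( Z ) ++ Y * X
( a ) ++ Y * X
( a ) ++ Z @ Y * X
( a ) ++ a @ Y * X
( a ) ++ a @ Z * X
( a ) ++ a @ a * X
( a ) ++ a @ a * Y
( a ) ++ a @ a * Z
( a ) ++ a @ a * a

[X [Y [Z ( [X [Y [Z a]]] )] ++ [Y [Z a] @ [Y [Z a]]]] * [X [Y [Z a]]]]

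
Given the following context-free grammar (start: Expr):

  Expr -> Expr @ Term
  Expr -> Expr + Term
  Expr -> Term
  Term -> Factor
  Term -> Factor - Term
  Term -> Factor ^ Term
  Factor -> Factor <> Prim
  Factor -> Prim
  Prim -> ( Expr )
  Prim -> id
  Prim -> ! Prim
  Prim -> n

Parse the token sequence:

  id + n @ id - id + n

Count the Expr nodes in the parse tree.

4

[Expr [Expr [Expr [Expr [Term [Factor [Prim id]]]] + [Term [Factor [Prim n]]]] @ [Term [Factor [Prim id]] - [Term [Factor [Prim id]]]]] + [Term [Factor [Prim n]]]]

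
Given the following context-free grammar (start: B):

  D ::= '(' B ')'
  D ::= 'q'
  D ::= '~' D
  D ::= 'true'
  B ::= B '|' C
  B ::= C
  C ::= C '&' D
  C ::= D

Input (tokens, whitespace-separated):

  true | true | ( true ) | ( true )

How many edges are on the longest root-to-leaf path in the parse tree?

7

[B [B [B [B [C [D true]]] | [C [D true]]] | [C [D ( [B [C [D true]]] )]]] | [C [D ( [B [C [D true]]] )]]]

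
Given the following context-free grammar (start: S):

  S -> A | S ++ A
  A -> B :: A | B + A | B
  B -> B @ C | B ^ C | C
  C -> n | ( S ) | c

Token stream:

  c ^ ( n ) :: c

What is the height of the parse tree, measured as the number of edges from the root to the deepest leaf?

8

[S [A [B [B [C c]] ^ [C ( [S [A [B [C n]]]] )]] :: [A [B [C c]]]]]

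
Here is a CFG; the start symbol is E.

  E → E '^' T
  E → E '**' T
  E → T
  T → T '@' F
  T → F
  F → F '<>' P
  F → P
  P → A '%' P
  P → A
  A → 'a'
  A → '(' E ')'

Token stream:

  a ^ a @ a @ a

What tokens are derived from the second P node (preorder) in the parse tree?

a

[E [E [T [F [P [A a]]]]] ^ [T [T [T [F [P [A a]]]] @ [F [P [A a]]]] @ [F [P [A a]]]]]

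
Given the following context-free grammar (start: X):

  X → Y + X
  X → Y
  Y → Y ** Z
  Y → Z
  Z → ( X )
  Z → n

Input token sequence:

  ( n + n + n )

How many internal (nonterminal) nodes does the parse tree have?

[X [Y [Z ( [X [Y [Z n]] + [X [Y [Z n]] + [X [Y [Z n]]]]] )]]]

12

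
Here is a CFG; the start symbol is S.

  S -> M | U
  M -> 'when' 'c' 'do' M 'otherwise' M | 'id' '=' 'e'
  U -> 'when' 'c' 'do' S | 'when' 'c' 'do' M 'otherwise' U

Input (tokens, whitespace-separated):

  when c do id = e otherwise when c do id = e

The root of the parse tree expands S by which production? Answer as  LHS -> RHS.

[S [U when c do [M id = e] otherwise [U when c do [S [M id = e]]]]]

S -> U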